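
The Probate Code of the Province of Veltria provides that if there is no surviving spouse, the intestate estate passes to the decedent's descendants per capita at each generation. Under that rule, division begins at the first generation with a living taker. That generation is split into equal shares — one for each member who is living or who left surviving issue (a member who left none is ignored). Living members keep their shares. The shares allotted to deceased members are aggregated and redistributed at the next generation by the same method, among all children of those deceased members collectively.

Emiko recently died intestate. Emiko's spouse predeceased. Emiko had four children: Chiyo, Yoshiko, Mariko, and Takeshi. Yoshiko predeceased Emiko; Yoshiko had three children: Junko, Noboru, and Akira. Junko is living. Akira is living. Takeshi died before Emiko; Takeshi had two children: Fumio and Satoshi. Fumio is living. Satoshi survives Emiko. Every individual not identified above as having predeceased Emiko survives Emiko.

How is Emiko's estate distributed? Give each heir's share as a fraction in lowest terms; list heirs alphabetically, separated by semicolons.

There is no surviving spouse, so the entire estate passes to Emiko's descendants per capita at each generation.
At generation 1 (Chiyo, Yoshiko, Mariko, Takeshi) there are 4 shares of (1)/4 = 1/4 each.
Living: Chiyo and Mariko — each takes 1/4.
Deceased: Yoshiko and Takeshi. Their combined 1/2 is pooled and carried to generation 2.
At generation 2 (Junko, Noboru, Akira, Fumio, Satoshi) there are 5 shares of (1/2)/5 = 1/10 each.
Living: Junko, Noboru, Akira, Fumio, and Satoshi — each takes 1/10.

Akira 1/10; Chiyo 1/4; Fumio 1/10; Junko 1/10; Mariko 1/4; Noboru 1/10; Satoshi 1/10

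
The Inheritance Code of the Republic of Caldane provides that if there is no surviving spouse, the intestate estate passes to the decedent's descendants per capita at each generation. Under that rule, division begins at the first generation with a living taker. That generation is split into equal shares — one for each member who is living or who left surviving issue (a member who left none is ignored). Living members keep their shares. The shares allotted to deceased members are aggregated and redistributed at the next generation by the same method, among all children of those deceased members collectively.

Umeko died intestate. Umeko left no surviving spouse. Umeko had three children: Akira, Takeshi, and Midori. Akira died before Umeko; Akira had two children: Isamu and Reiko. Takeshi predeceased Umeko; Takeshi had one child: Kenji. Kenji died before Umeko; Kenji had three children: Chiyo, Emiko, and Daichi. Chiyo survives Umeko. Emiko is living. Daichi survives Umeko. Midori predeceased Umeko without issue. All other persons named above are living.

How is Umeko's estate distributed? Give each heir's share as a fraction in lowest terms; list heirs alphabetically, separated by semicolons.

Chiyo 1/9; Daichi 1/9; Emiko 1/9; Isamu 1/3; Reiko 1/3

There is no surviving spouse, so the entire estate passes to Umeko's descendants per capita at each generation.
No one at generation 1 (Akira, Takeshi) is living; moving to the next generation.
At generation 2 (Isamu, Reiko, Kenji) there are 3 shares of (1)/3 = 1/3 each.
Living: Isamu and Reiko — each takes 1/3.
Deceased: Kenji. That 1/3 share is carried to generation 3.
At generation 3 (Chiyo, Emiko, Daichi) there are 3 shares of (1/3)/3 = 1/9 each.
Living: Chiyo, Emiko, and Daichi — each takes 1/9.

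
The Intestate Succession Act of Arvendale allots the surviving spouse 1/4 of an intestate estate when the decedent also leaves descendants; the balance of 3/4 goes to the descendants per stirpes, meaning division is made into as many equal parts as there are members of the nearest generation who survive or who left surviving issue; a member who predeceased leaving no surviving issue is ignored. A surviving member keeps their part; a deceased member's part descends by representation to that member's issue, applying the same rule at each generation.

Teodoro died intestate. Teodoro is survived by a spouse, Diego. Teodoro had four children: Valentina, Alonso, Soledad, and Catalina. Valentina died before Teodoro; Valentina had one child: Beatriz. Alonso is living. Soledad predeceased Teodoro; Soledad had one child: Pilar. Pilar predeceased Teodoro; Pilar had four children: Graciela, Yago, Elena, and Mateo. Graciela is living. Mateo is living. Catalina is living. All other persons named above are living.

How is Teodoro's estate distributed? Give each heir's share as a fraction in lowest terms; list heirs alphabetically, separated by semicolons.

Diego, as surviving spouse, takes 1/4.
The remaining 3/4 passes to Teodoro's descendants per stirpes.
The 3/4 is divided into 4 equal shares of 3/16 among Valentina, Alonso, Soledad, Catalina.
Valentina predeceased; the 3/16 allotted to Valentina's branch passes to Valentina's issue by representation.
Beatriz is the sole taker at this level and receives the full 3/16.
Alonso is living and takes 3/16.
Soledad predeceased; the 3/16 allotted to Soledad's branch passes to Soledad's issue by representation.
Pilar's line is the sole branch at this level, so the full 3/16 passes to Pilar's issue by representation.
The 3/16 is divided into 4 equal shares of 3/64 among Graciela, Yago, Elena, Mateo.
Graciela is living and takes 3/64.
Yago is living and takes 3/64.
Elena is living and takes 3/64.
Mateo is living and takes 3/64.
Catalina is living and takes 3/16.

Alonso 3/16; Beatriz 3/16; Catalina 3/16; Diego 1/4; Elena 3/64; Graciela 3/64; Mateo 3/64; Yago 3/64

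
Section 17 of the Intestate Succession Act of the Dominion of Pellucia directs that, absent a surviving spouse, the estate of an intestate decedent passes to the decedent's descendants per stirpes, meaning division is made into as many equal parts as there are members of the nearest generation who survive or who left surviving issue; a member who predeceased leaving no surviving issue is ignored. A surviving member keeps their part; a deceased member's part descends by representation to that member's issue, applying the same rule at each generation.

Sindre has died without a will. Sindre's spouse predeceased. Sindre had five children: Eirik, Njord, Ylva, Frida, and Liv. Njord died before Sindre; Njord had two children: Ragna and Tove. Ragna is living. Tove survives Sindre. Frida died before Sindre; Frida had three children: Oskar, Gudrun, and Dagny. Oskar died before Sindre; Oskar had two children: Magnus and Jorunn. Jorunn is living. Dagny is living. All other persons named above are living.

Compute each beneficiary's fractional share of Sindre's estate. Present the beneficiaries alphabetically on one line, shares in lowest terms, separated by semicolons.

Dagny 1/15; Eirik 1/5; Gudrun 1/15; Jorunn 1/30; Liv 1/5; Magnus 1/30; Ragna 1/10; Tove 1/10; Ylva 1/5

There is no surviving spouse, so the entire estate passes to Sindre's descendants per stirpes.
The estate is divided into 5 equal shares of 1/5 among Eirik, Njord, Ylva, Frida, Liv.
Eirik is living and takes 1/5.
Njord predeceased; the 1/5 allotted to Njord's branch passes to Njord's issue by representation.
The 1/5 is divided into 2 equal shares of 1/10 among Ragna, Tove.
Ragna is living and takes 1/10.
Tove is living and takes 1/10.
Ylva is living and takes 1/5.
Frida predeceased; the 1/5 allotted to Frida's branch passes to Frida's issue by representation.
The 1/5 is divided into 3 equal shares of 1/15 among Oskar, Gudrun, Dagny.
Oskar predeceased; the 1/15 allotted to Oskar's branch passes to Oskar's issue by representation.
The 1/15 is divided into 2 equal shares of 1/30 among Magnus, Jorunn.
Magnus is living and takes 1/30.
Jorunn is living and takes 1/30.
Gudrun is living and takes 1/15.
Dagny is living and takes 1/15.
Liv is living and takes 1/5.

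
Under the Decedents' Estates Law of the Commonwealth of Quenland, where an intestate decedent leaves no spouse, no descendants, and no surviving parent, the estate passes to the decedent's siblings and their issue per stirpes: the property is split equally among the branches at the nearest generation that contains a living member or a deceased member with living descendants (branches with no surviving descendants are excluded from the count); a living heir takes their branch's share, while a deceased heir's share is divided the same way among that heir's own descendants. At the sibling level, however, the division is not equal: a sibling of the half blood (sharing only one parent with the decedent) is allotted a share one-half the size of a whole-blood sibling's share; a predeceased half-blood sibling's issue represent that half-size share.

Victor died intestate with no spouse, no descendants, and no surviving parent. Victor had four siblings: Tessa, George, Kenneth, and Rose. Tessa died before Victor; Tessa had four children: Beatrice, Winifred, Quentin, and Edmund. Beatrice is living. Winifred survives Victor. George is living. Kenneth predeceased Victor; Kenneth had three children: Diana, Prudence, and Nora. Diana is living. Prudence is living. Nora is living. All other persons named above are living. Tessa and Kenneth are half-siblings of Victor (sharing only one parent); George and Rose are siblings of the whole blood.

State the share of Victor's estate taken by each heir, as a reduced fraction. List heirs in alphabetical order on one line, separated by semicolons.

Beatrice 1/24; Diana 1/18; Edmund 1/24; George 1/3; Nora 1/18; Prudence 1/18; Quentin 1/24; Rose 1/3; Winifred 1/24

No spouse, descendants, or parent survives, so the estate passes to Victor's siblings per stirpes.
Half-blood siblings count for one-half the weight of whole-blood siblings at the initial division.
Dividing 1 in proportion to weights (total weight 3): Tessa (weight 1/2) → 1/6; George (weight 1) → 1/3; Kenneth (weight 1/2) → 1/6; Rose (weight 1) → 1/3.
Tessa predeceased; the 1/6 allotted to Tessa's branch passes to Tessa's issue by representation.
The 1/6 is divided into 4 equal shares of 1/24 among Beatrice, Winifred, Quentin, Edmund.
Beatrice is living and takes 1/24.
Winifred is living and takes 1/24.
Quentin is living and takes 1/24.
Edmund is living and takes 1/24.
George is living and takes 1/3.
Kenneth predeceased; the 1/6 allotted to Kenneth's branch passes to Kenneth's issue by representation.
The 1/6 is divided into 3 equal shares of 1/18 among Diana, Prudence, Nora.
Diana is living and takes 1/18.
Prudence is living and takes 1/18.
Nora is living and takes 1/18.
Rose is living and takes 1/3.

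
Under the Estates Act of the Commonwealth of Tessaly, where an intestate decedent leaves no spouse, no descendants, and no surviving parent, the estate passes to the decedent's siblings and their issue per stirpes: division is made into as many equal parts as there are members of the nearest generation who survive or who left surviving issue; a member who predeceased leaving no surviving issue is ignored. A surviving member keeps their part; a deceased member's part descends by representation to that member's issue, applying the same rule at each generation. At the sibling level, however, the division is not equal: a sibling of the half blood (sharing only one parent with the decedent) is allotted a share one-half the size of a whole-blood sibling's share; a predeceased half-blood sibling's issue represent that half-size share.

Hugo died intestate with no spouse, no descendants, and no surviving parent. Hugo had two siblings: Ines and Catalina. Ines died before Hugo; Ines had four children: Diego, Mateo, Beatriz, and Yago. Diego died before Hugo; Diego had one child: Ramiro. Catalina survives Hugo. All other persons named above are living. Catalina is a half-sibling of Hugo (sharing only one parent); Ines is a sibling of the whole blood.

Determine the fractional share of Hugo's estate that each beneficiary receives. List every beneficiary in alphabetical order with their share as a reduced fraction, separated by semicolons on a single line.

No spouse, descendants, or parent survives, so the estate passes to Hugo's siblings per stirpes.
Half-blood siblings count for one-half the weight of whole-blood siblings at the initial division.
Dividing 1 in proportion to weights (total weight 3/2): Ines (weight 1) → 2/3; Catalina (weight 1/2) → 1/3.
Ines predeceased; the 2/3 allotted to Ines's branch passes to Ines's issue by representation.
The 2/3 is divided into 4 equal shares of 1/6 among Diego, Mateo, Beatriz, Yago.
Diego predeceased; the 1/6 allotted to Diego's branch passes to Diego's issue by representation.
Ramiro is the sole taker at this level and receives the full 1/6.
Mateo is living and takes 1/6.
Beatriz is living and takes 1/6.
Yago is living and takes 1/6.
Catalina is living and takes 1/3.

Beatriz 1/6; Catalina 1/3; Mateo 1/6; Ramiro 1/6; Yago 1/6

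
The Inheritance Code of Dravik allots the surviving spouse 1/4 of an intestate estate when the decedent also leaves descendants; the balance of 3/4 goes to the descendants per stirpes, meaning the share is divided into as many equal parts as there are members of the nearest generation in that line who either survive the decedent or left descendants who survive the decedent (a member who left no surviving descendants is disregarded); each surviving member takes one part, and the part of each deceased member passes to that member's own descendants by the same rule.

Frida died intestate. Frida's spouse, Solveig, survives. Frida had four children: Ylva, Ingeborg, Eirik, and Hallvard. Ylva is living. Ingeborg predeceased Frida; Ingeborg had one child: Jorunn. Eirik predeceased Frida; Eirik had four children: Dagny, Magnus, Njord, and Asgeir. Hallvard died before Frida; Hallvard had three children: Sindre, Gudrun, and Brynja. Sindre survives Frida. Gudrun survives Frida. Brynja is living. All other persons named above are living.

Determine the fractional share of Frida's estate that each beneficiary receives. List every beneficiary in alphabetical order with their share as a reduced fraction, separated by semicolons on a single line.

Solveig, as surviving spouse, takes 1/4.
The remaining 3/4 passes to Frida's descendants per stirpes.
The 3/4 is divided into 4 equal shares of 3/16 among Ylva, Ingeborg, Eirik, Hallvard.
Ylva is living and takes 3/16.
Ingeborg predeceased; the 3/16 allotted to Ingeborg's branch passes to Ingeborg's issue by representation.
Jorunn is the sole taker at this level and receives the full 3/16.
Eirik predeceased; the 3/16 allotted to Eirik's branch passes to Eirik's issue by representation.
The 3/16 is divided into 4 equal shares of 3/64 among Dagny, Magnus, Njord, Asgeir.
Dagny is living and takes 3/64.
Magnus is living and takes 3/64.
Njord is living and takes 3/64.
Asgeir is living and takes 3/64.
Hallvard predeceased; the 3/16 allotted to Hallvard's branch passes to Hallvard's issue by representation.
The 3/16 is divided into 3 equal shares of 1/16 among Sindre, Gudrun, Brynja.
Sindre is living and takes 1/16.
Gudrun is living and takes 1/16.
Brynja is living and takes 1/16.

Asgeir 3/64; Brynja 1/16; Dagny 3/64; Gudrun 1/16; Jorunn 3/16; Magnus 3/64; Njord 3/64; Sindre 1/16; Solveig 1/4; Ylva 3/16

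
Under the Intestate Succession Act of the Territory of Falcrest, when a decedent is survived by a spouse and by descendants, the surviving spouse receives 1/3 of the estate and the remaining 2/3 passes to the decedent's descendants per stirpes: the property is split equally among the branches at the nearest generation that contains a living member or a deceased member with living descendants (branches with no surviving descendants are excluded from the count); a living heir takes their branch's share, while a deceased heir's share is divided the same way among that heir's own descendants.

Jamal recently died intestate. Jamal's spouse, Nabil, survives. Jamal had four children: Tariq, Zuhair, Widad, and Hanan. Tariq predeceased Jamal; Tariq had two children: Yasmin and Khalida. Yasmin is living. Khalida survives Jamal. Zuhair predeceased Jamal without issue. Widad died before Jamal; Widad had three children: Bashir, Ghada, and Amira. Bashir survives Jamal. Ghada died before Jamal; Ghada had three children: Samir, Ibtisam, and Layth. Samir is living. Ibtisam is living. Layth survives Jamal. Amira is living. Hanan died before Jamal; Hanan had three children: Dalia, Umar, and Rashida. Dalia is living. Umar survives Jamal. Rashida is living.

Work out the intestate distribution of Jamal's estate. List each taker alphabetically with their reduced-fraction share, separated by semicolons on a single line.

Amira 2/27; Bashir 2/27; Dalia 2/27; Ibtisam 2/81; Khalida 1/9; Layth 2/81; Nabil 1/3; Rashida 2/27; Samir 2/81; Umar 2/27; Yasmin 1/9

Nabil, as surviving spouse, takes 1/3.
The remaining 2/3 passes to Jamal's descendants per stirpes.
Zuhair left no surviving issue, so that branch lapses and is disregarded.
The 2/3 is divided into 3 equal shares of 2/9 among Tariq, Widad, Hanan.
Tariq predeceased; the 2/9 allotted to Tariq's branch passes to Tariq's issue by representation.
The 2/9 is divided into 2 equal shares of 1/9 among Yasmin, Khalida.
Yasmin is living and takes 1/9.
Khalida is living and takes 1/9.
Widad predeceased; the 2/9 allotted to Widad's branch passes to Widad's issue by representation.
The 2/9 is divided into 3 equal shares of 2/27 among Bashir, Ghada, Amira.
Bashir is living and takes 2/27.
Ghada predeceased; the 2/27 allotted to Ghada's branch passes to Ghada's issue by representation.
The 2/27 is divided into 3 equal shares of 2/81 among Samir, Ibtisam, Layth.
Samir is living and takes 2/81.
Ibtisam is living and takes 2/81.
Layth is living and takes 2/81.
Amira is living and takes 2/27.
Hanan predeceased; the 2/9 allotted to Hanan's branch passes to Hanan's issue by representation.
The 2/9 is divided into 3 equal shares of 2/27 among Dalia, Umar, Rashida.
Dalia is living and takes 2/27.
Umar is living and takes 2/27.
Rashida is living and takes 2/27.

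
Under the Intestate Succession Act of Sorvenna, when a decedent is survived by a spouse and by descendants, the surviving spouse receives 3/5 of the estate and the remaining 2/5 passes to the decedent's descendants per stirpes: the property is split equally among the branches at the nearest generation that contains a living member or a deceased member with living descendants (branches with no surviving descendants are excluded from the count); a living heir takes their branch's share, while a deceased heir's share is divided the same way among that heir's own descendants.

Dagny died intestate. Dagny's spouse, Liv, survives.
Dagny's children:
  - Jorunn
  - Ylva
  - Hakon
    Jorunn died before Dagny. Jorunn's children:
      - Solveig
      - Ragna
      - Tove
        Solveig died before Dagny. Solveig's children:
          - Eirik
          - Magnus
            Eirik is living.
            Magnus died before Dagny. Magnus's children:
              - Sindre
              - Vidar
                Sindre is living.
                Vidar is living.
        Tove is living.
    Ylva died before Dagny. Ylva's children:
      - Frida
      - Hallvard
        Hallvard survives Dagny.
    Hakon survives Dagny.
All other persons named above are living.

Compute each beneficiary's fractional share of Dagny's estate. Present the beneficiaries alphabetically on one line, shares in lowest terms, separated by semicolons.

Eirik 1/45; Frida 1/15; Hakon 2/15; Hallvard 1/15; Liv 3/5; Ragna 2/45; Sindre 1/90; Tove 2/45; Vidar 1/90

Liv, as surviving spouse, takes 3/5.
The remaining 2/5 passes to Dagny's descendants per stirpes.
The 2/5 is divided into 3 equal shares of 2/15 among Jorunn, Ylva, Hakon.
Jorunn predeceased; the 2/15 allotted to Jorunn's branch passes to Jorunn's issue by representation.
The 2/15 is divided into 3 equal shares of 2/45 among Solveig, Ragna, Tove.
Solveig predeceased; the 2/45 allotted to Solveig's branch passes to Solveig's issue by representation.
The 2/45 is divided into 2 equal shares of 1/45 among Eirik, Magnus.
Eirik is living and takes 1/45.
Magnus predeceased; the 1/45 allotted to Magnus's branch passes to Magnus's issue by representation.
The 1/45 is divided into 2 equal shares of 1/90 among Sindre, Vidar.
Sindre is living and takes 1/90.
Vidar is living and takes 1/90.
Ragna is living and takes 2/45.
Tove is living and takes 2/45.
Ylva predeceased; the 2/15 allotted to Ylva's branch passes to Ylva's issue by representation.
The 2/15 is divided into 2 equal shares of 1/15 among Frida, Hallvard.
Frida is living and takes 1/15.
Hallvard is living and takes 1/15.
Hakon is living and takes 2/15.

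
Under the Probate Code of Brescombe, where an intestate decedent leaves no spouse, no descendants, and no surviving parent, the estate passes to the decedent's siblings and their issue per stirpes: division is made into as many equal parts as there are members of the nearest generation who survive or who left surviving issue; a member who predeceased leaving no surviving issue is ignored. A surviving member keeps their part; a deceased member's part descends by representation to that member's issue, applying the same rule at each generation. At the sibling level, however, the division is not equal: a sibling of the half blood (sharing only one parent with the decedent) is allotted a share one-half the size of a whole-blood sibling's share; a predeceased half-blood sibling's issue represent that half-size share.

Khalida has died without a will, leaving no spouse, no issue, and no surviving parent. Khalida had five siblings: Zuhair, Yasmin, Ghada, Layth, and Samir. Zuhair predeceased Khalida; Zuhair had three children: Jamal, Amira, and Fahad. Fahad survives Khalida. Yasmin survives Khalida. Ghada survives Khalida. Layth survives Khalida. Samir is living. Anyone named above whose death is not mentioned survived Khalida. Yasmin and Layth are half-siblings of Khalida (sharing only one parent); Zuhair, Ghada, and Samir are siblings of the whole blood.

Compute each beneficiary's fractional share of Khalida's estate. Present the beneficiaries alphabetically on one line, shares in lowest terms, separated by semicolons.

No spouse, descendants, or parent survives, so the estate passes to Khalida's siblings per stirpes.
Half-blood siblings count for one-half the weight of whole-blood siblings at the initial division.
Dividing 1 in proportion to weights (total weight 4): Zuhair (weight 1) → 1/4; Yasmin (weight 1/2) → 1/8; Ghada (weight 1) → 1/4; Layth (weight 1/2) → 1/8; Samir (weight 1) → 1/4.
Zuhair predeceased; the 1/4 allotted to Zuhair's branch passes to Zuhair's issue by representation.
The 1/4 is divided into 3 equal shares of 1/12 among Jamal, Amira, Fahad.
Jamal is living and takes 1/12.
Amira is living and takes 1/12.
Fahad is living and takes 1/12.
Yasmin is living and takes 1/8.
Ghada is living and takes 1/4.
Layth is living and takes 1/8.
Samir is living and takes 1/4.

Amira 1/12; Fahad 1/12; Ghada 1/4; Jamal 1/12; Layth 1/8; Samir 1/4; Yasmin 1/8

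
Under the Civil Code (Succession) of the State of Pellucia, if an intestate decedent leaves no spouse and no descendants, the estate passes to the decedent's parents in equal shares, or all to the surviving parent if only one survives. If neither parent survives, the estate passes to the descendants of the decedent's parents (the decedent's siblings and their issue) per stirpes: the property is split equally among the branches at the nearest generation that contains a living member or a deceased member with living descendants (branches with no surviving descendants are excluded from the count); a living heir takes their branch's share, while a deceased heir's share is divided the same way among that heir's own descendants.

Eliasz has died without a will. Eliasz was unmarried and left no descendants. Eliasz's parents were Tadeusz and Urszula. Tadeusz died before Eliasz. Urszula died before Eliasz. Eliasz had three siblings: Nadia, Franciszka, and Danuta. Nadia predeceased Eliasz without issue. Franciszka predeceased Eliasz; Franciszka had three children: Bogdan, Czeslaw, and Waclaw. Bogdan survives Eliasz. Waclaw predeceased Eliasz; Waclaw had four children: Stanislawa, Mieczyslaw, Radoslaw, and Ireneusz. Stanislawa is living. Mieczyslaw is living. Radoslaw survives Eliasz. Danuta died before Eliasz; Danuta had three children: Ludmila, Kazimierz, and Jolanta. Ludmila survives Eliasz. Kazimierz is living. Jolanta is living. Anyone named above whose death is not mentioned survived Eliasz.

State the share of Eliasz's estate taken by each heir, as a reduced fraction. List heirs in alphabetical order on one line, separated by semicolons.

Neither parent survives and there are no descendants, so the estate passes to Eliasz's siblings and their issue per stirpes.
Nadia left no surviving issue, so that branch lapses and is disregarded.
The estate is divided into 2 equal shares of 1/2 among Franciszka, Danuta.
Franciszka predeceased; the 1/2 allotted to Franciszka's branch passes to Franciszka's issue by representation.
The 1/2 is divided into 3 equal shares of 1/6 among Bogdan, Czeslaw, Waclaw.
Bogdan is living and takes 1/6.
Czeslaw is living and takes 1/6.
Waclaw predeceased; the 1/6 allotted to Waclaw's branch passes to Waclaw's issue by representation.
The 1/6 is divided into 4 equal shares of 1/24 among Stanislawa, Mieczyslaw, Radoslaw, Ireneusz.
Stanislawa is living and takes 1/24.
Mieczyslaw is living and takes 1/24.
Radoslaw is living and takes 1/24.
Ireneusz is living and takes 1/24.
Danuta predeceased; the 1/2 allotted to Danuta's branch passes to Danuta's issue by representation.
The 1/2 is divided into 3 equal shares of 1/6 among Ludmila, Kazimierz, Jolanta.
Ludmila is living and takes 1/6.
Kazimierz is living and takes 1/6.
Jolanta is living and takes 1/6.

Bogdan 1/6; Czeslaw 1/6; Ireneusz 1/24; Jolanta 1/6; Kazimierz 1/6; Ludmila 1/6; Mieczyslaw 1/24; Radoslaw 1/24; Stanislawa 1/24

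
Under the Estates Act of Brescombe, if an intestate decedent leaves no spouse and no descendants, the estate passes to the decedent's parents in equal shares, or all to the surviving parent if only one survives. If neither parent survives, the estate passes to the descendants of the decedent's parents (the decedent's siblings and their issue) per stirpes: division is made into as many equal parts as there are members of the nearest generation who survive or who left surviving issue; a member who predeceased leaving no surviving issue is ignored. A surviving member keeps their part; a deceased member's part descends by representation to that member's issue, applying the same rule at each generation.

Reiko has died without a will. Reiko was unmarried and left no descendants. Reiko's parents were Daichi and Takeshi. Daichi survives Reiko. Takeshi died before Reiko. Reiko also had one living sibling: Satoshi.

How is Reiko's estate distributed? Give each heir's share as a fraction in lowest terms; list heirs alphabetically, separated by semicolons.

Only one parent, Daichi, survives, so Daichi takes the entire estate. The siblings take nothing because a surviving parent has priority.

Daichi 1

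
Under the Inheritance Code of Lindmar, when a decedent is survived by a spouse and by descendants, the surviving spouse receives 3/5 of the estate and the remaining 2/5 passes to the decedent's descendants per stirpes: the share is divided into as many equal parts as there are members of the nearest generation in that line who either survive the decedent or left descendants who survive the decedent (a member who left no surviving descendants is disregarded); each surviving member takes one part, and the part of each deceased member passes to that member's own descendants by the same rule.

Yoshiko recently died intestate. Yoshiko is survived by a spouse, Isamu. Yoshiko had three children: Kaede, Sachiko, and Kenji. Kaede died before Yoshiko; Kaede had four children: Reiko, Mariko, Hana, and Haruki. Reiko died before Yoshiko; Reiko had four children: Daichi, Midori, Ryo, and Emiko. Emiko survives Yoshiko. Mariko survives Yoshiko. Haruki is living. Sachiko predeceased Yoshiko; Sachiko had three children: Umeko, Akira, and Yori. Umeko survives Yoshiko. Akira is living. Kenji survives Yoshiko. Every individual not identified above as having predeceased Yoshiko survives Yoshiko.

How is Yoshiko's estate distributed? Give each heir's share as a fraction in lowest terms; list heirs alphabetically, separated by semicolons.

Isamu, as surviving spouse, takes 3/5.
The remaining 2/5 passes to Yoshiko's descendants per stirpes.
The 2/5 is divided into 3 equal shares of 2/15 among Kaede, Sachiko, Kenji.
Kaede predeceased; the 2/15 allotted to Kaede's branch passes to Kaede's issue by representation.
The 2/15 is divided into 4 equal shares of 1/30 among Reiko, Mariko, Hana, Haruki.
Reiko predeceased; the 1/30 allotted to Reiko's branch passes to Reiko's issue by representation.
The 1/30 is divided into 4 equal shares of 1/120 among Daichi, Midori, Ryo, Emiko.
Daichi is living and takes 1/120.
Midori is living and takes 1/120.
Ryo is living and takes 1/120.
Emiko is living and takes 1/120.
Mariko is living and takes 1/30.
Hana is living and takes 1/30.
Haruki is living and takes 1/30.
Sachiko predeceased; the 2/15 allotted to Sachiko's branch passes to Sachiko's issue by representation.
The 2/15 is divided into 3 equal shares of 2/45 among Umeko, Akira, Yori.
Umeko is living and takes 2/45.
Akira is living and takes 2/45.
Yori is living and takes 2/45.
Kenji is living and takes 2/15.

Akira 2/45; Daichi 1/120; Emiko 1/120; Hana 1/30; Haruki 1/30; Isamu 3/5; Kenji 2/15; Mariko 1/30; Midori 1/120; Ryo 1/120; Umeko 2/45; Yori 2/45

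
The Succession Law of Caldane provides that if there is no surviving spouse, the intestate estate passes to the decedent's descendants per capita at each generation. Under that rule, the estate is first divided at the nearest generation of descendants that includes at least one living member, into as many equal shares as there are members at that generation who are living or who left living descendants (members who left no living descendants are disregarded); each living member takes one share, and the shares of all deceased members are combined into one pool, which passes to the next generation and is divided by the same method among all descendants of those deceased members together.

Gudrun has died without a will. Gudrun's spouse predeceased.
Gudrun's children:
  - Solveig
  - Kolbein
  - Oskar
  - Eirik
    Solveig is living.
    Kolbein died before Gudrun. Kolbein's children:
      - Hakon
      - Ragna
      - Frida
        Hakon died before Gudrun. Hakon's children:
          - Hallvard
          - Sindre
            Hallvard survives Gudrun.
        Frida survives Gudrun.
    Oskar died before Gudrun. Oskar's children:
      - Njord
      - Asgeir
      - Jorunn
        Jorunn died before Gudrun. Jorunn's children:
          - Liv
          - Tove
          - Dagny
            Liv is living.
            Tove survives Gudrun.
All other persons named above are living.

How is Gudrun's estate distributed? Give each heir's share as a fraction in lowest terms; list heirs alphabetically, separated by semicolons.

Asgeir 1/12; Dagny 1/30; Eirik 1/4; Frida 1/12; Hallvard 1/30; Liv 1/30; Njord 1/12; Ragna 1/12; Sindre 1/30; Solveig 1/4; Tove 1/30

There is no surviving spouse, so the entire estate passes to Gudrun's descendants per capita at each generation.
At generation 1 (Solveig, Kolbein, Oskar, Eirik) there are 4 shares of (1)/4 = 1/4 each.
Living: Solveig and Eirik — each takes 1/4.
Deceased: Kolbein and Oskar. Their combined 1/2 is pooled and carried to generation 2.
At generation 2 (Hakon, Ragna, Frida, Njord, Asgeir, Jorunn) there are 6 shares of (1/2)/6 = 1/12 each.
Living: Ragna, Frida, Njord, and Asgeir — each takes 1/12.
Deceased: Hakon and Jorunn. Their combined 1/6 is pooled and carried to generation 3.
At generation 3 (Hallvard, Sindre, Liv, Tove, Dagny) there are 5 shares of (1/6)/5 = 1/30 each.
Living: Hallvard, Sindre, Liv, Tove, and Dagny — each takes 1/30.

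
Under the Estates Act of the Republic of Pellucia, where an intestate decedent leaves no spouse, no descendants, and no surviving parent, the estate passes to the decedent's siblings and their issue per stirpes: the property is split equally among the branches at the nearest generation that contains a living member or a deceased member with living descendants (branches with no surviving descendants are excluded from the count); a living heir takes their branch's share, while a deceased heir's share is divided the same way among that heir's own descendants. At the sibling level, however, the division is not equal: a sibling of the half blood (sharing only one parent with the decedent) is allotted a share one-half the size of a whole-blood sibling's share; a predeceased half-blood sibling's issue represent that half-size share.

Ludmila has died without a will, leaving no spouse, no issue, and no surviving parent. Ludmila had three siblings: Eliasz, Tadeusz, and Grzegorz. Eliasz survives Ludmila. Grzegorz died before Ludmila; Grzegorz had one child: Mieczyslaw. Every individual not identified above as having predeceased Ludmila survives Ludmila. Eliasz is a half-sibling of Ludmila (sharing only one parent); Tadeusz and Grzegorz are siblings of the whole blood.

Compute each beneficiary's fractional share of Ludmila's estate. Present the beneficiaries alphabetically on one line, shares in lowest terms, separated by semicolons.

No spouse, descendants, or parent survives, so the estate passes to Ludmila's siblings per stirpes.
Half-blood siblings count for one-half the weight of whole-blood siblings at the initial division.
Dividing 1 in proportion to weights (total weight 5/2): Eliasz (weight 1/2) → 1/5; Tadeusz (weight 1) → 2/5; Grzegorz (weight 1) → 2/5.
Eliasz is living and takes 1/5.
Tadeusz is living and takes 2/5.
Grzegorz predeceased; the 2/5 allotted to Grzegorz's branch passes to Grzegorz's issue by representation.
Mieczyslaw is the sole taker at this level and receives the full 2/5.

Eliasz 1/5; Mieczyslaw 2/5; Tadeusz 2/5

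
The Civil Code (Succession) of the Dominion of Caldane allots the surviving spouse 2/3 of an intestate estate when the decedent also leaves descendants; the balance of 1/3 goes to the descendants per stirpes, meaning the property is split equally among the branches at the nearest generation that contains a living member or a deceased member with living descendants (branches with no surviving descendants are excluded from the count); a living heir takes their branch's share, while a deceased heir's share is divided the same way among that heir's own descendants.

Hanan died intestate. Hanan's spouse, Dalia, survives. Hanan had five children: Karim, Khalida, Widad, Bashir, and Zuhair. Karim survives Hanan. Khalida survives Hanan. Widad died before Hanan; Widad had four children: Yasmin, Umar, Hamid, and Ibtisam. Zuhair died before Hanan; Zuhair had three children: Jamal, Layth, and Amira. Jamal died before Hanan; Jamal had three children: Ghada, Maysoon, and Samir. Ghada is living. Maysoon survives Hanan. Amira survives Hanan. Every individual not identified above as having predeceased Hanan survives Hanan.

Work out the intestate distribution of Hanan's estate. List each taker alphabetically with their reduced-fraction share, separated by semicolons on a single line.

Dalia, as surviving spouse, takes 2/3.
The remaining 1/3 passes to Hanan's descendants per stirpes.
The 1/3 is divided into 5 equal shares of 1/15 among Karim, Khalida, Widad, Bashir, Zuhair.
Karim is living and takes 1/15.
Khalida is living and takes 1/15.
Widad predeceased; the 1/15 allotted to Widad's branch passes to Widad's issue by representation.
The 1/15 is divided into 4 equal shares of 1/60 among Yasmin, Umar, Hamid, Ibtisam.
Yasmin is living and takes 1/60.
Umar is living and takes 1/60.
Hamid is living and takes 1/60.
Ibtisam is living and takes 1/60.
Bashir is living and takes 1/15.
Zuhair predeceased; the 1/15 allotted to Zuhair's branch passes to Zuhair's issue by representation.
The 1/15 is divided into 3 equal shares of 1/45 among Jamal, Layth, Amira.
Jamal predeceased; the 1/45 allotted to Jamal's branch passes to Jamal's issue by representation.
The 1/45 is divided into 3 equal shares of 1/135 among Ghada, Maysoon, Samir.
Ghada is living and takes 1/135.
Maysoon is living and takes 1/135.
Samir is living and takes 1/135.
Layth is living and takes 1/45.
Amira is living and takes 1/45.

Amira 1/45; Bashir 1/15; Dalia 2/3; Ghada 1/135; Hamid 1/60; Ibtisam 1/60; Karim 1/15; Khalida 1/15; Layth 1/45; Maysoon 1/135; Samir 1/135; Umar 1/60; Yasmin 1/60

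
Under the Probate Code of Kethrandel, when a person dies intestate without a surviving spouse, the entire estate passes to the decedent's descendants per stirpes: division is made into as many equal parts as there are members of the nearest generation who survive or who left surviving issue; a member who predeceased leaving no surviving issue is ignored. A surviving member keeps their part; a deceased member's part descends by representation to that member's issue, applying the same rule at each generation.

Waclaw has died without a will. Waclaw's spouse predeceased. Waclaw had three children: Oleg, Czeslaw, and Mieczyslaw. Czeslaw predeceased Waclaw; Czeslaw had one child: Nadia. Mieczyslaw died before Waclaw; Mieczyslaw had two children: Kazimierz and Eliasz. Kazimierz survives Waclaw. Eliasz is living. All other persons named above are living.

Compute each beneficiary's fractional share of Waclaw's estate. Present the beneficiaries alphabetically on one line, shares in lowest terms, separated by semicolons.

Eliasz 1/6; Kazimierz 1/6; Nadia 1/3; Oleg 1/3

There is no surviving spouse, so the entire estate passes to Waclaw's descendants per stirpes.
The estate is divided into 3 equal shares of 1/3 among Oleg, Czeslaw, Mieczyslaw.
Oleg is living and takes 1/3.
Czeslaw predeceased; the 1/3 allotted to Czeslaw's branch passes to Czeslaw's issue by representation.
Nadia is the sole taker at this level and receives the full 1/3.
Mieczyslaw predeceased; the 1/3 allotted to Mieczyslaw's branch passes to Mieczyslaw's issue by representation.
The 1/3 is divided into 2 equal shares of 1/6 among Kazimierz, Eliasz.
Kazimierz is living and takes 1/6.
Eliasz is living and takes 1/6.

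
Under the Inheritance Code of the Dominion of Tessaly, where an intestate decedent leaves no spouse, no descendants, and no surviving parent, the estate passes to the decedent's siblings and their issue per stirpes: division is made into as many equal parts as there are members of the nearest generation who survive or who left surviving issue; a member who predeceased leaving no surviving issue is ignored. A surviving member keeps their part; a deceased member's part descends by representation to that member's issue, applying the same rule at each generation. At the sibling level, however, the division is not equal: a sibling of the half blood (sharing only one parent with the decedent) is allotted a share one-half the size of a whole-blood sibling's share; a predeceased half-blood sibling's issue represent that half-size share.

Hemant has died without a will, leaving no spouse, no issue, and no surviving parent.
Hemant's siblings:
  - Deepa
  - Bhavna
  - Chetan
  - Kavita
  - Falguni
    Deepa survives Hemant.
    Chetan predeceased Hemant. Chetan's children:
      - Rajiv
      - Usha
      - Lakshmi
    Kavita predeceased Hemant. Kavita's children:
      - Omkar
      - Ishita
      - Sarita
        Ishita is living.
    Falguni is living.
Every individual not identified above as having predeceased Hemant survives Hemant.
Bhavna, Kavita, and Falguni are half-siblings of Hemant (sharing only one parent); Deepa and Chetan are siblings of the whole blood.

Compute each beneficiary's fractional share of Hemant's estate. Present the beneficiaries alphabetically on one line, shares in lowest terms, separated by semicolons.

Bhavna 1/7; Deepa 2/7; Falguni 1/7; Ishita 1/21; Lakshmi 2/21; Omkar 1/21; Rajiv 2/21; Sarita 1/21; Usha 2/21

No spouse, descendants, or parent survives, so the estate passes to Hemant's siblings per stirpes.
Half-blood siblings count for one-half the weight of whole-blood siblings at the initial division.
Dividing 1 in proportion to weights (total weight 7/2): Deepa (weight 1) → 2/7; Bhavna (weight 1/2) → 1/7; Chetan (weight 1) → 2/7; Kavita (weight 1/2) → 1/7; Falguni (weight 1/2) → 1/7.
Deepa is living and takes 2/7.
Bhavna is living and takes 1/7.
Chetan predeceased; the 2/7 allotted to Chetan's branch passes to Chetan's issue by representation.
The 2/7 is divided into 3 equal shares of 2/21 among Rajiv, Usha, Lakshmi.
Rajiv is living and takes 2/21.
Usha is living and takes 2/21.
Lakshmi is living and takes 2/21.
Kavita predeceased; the 1/7 allotted to Kavita's branch passes to Kavita's issue by representation.
The 1/7 is divided into 3 equal shares of 1/21 among Omkar, Ishita, Sarita.
Omkar is living and takes 1/21.
Ishita is living and takes 1/21.
Sarita is living and takes 1/21.
Falguni is living and takes 1/7.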